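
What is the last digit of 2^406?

Last digits of 2^n: 2, 4, 8, 6 (period 4).
406 leaves remainder 2 on division by 4, so 2^406 ends in 4.

4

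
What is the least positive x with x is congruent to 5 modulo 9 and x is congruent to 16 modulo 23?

131

x ≡ 5 (mod 9) gives x ∈ {5, 14, 23, 32, 41, 50, 59, 68, …}.
The first of these with x mod 23 = 16 is 131.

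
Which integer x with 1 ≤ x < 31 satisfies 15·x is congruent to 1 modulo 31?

29

31 = 2·15 + 1
15 = 15·1 + 0
Back-substituting gives 15·29 ≡ 1 (mod 31).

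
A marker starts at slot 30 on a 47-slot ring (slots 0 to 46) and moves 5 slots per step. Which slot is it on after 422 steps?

25

422·5 = 2110.
2110 = 44·47 + 42, so 2110 mod 47 = 42.
(30 + 42) mod 47 = 25.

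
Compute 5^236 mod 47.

21

Successive squares of 5 mod 47: 5^1≡5, 5^2≡25, 5^4≡14, 5^8≡8, 5^16≡17, 5^32≡7, 5^64≡2, 5^128≡4.
236 = 4 + 8 + 32 + 64 + 128, so 5^236 ≡ 14·8·7·2·4 ≡ 21 (mod 47).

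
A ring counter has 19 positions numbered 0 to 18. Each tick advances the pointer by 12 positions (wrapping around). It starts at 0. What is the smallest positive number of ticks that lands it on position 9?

12⁻¹ ≡ 8 (mod 19) because 12·8 = 96 = 5·19 + 1.
So x ≡ 8·9 = 72 ≡ 15 (mod 19).
Check: 12·15 = 180 = 9·19 + 9.

15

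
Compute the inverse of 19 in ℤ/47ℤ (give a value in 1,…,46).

5

47 = 2·19 + 9
19 = 2·9 + 1
9 = 9·1 + 0
Back-substituting gives 19·5 ≡ 1 (mod 47).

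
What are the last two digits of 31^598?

By repeated squaring mod 100: 31^1≡31, 31^2≡61, 31^4≡21, 31^8≡41, 31^16≡81, 31^32≡61, 31^64≡21, 31^128≡41, 31^256≡81, 31^512≡61.
598 = 2 + 4 + 16 + 64 + 512, so 31^598 ≡ 61·21·81·21·61 ≡ 41 (mod 100).

41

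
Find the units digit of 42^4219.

The units digit of 42^n cycles with period 4: 2, 4, 8, 6, …
4219 mod 4 = 3, so the last digit matches 2^3 = 8.

8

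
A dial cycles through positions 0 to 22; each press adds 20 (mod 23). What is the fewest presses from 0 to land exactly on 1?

20·15 = 300 = 13·23 + 1, so 20⁻¹ ≡ 15 (mod 23).

15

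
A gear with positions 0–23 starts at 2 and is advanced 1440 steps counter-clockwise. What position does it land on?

2

Dividing 1440 by 24 gives quotient 60 and remainder 0.
(2 − 0) mod 24 = 2.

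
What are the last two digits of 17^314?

Square-and-reduce mod 100: 17^1≡17, 17^2≡89, 17^4≡21, 17^8≡41, 17^16≡81, 17^32≡61, 17^64≡21, 17^128≡41, 17^256≡81.
Since 314 = 2 + 8 + 16 + 32 + 256 in binary, 17^314 ≡ 89·41·81·61·81 ≡ 29 (mod 100).

29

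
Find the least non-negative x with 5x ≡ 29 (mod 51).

The inverse of 5 mod 51 is 41 (since 5·41 = 205 ≡ 1).
So x ≡ 41·29 = 1189 ≡ 16 (mod 51).

16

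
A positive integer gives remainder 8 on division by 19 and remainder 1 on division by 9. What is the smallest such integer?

46

x ≡ 1 (mod 9) gives x ∈ {1, 10, 19, 28, 37, 46}.
The first of these with x mod 19 = 8 is 46.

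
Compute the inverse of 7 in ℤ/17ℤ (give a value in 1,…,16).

5

7·5 = 35 = 2·17 + 1, so 7⁻¹ ≡ 5 (mod 17).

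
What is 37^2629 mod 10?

Last digits of 7^n: 7, 9, 3, 1 (period 4).
2629 leaves remainder 1 on division by 4, so 37^2629 ends in 7.

7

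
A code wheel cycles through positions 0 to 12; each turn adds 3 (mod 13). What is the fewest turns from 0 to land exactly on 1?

9

3·9 = 27 = 2·13 + 1, so 3⁻¹ ≡ 9 (mod 13).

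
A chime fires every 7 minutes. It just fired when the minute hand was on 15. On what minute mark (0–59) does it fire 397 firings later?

34

397·7 = 2779.
Dividing 2779 by 60 gives quotient 46 and remainder 19.
(15 + 19) mod 60 = 34.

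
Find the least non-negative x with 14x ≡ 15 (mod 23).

6

14⁻¹ ≡ 5 (mod 23) because 14·5 = 70 = 3·23 + 1.
So x ≡ 5·15 = 75 ≡ 6 (mod 23).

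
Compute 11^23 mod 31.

12

Successive squares of 11 mod 31: 11^1≡11, 11^2≡28, 11^4≡9, 11^8≡19, 11^16≡20.
23 = 1 + 2 + 4 + 16, so 11^23 ≡ 11·28·9·20 ≡ 12 (mod 31).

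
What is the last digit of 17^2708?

1

Powers of 7 mod 10 repeat with period 4: 7, 9, 3, 1.
2708 mod 4 = 0, so the last digit matches 7^4 = 1.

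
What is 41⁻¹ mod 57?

41·32 = 1312 = 23·57 + 1, so 41⁻¹ ≡ 32 (mod 57).

32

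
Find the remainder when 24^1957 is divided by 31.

Successive squares of 24 mod 31: 24^1≡24, 24^2≡18, 24^4≡14, 24^8≡10, 24^16≡7, 24^32≡18, 24^64≡14, 24^128≡10, 24^256≡7, 24^512≡18, 24^1024≡14.
1957 = 1 + 4 + 32 + 128 + 256 + 512 + 1024, so 24^1957 ≡ 24·14·18·10·7·18·14 ≡ 3 (mod 31).

3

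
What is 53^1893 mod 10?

Last digits of 3^n: 3, 9, 7, 1 (period 4).
1893 mod 4 = 1, so the last digit matches 3^1 = 3.

3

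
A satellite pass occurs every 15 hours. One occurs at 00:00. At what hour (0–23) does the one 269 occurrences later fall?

269·15 = 4035.
4035 mod 24 = 3 (since 168·24 = 4032).
(0 + 3) mod 24 = 3.

3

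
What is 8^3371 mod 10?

Powers of 8 mod 10 repeat with period 4: 8, 4, 2, 6.
3371 leaves remainder 3 on division by 4, so 8^3371 ends in 2.

2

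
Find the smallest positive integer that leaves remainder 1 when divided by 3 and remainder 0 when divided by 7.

7

Since 7·1 ≡ 1 (mod 3), take x = 0 + 7·((1−0)·1 mod 3) = 0 + 7·1 = 7.
Check: 7 mod 3 = 1, 7 mod 7 = 0.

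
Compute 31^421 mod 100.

By repeated squaring mod 100: 31^1≡31, 31^2≡61, 31^4≡21, 31^8≡41, 31^16≡81, 31^32≡61, 31^64≡21, 31^128≡41, 31^256≡81.
421 = 1 + 4 + 32 + 128 + 256, so 31^421 ≡ 31·21·61·41·81 ≡ 31 (mod 100).

31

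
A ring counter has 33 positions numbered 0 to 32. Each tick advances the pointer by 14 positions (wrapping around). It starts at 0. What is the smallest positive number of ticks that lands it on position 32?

The inverse of 14 mod 33 is 26 (since 14·26 = 364 ≡ 1).
Multiplying both sides by 26: x ≡ 26·32 = 832 ≡ 7 (mod 33).

7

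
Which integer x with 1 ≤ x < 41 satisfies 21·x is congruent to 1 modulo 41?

41 = 1·21 + 20
21 = 1·20 + 1
20 = 20·1 + 0
Back-substituting gives 21·2 ≡ 1 (mod 41).

2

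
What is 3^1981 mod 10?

Powers of 3 mod 10 repeat with period 4: 3, 9, 7, 1.
1981 leaves remainder 1 on division by 4, so 3^1981 ends in 3.

3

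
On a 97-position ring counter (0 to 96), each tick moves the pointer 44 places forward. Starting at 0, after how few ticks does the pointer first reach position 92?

55

44⁻¹ ≡ 86 (mod 97) because 44·86 = 3784 = 39·97 + 1.
Multiplying both sides by 86: x ≡ 86·92 = 7912 ≡ 55 (mod 97).
Check: 44·55 = 2420 = 24·97 + 92.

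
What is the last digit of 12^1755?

Powers of 2 mod 10 repeat with period 4: 2, 4, 8, 6.
1755 mod 4 = 3, so the last digit matches 2^3 = 8.

8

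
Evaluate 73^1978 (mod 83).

59

By repeated squaring mod 83: 73^1≡73, 73^2≡17, 73^4≡40, 73^8≡23, 73^16≡31, 73^32≡48, 73^64≡63, 73^128≡68, 73^256≡59, 73^512≡78, 73^1024≡25.
1978 = 2 + 8 + 16 + 32 + 128 + 256 + 512 + 1024, so 73^1978 ≡ 17·23·31·48·68·59·78·25 ≡ 59 (mod 83).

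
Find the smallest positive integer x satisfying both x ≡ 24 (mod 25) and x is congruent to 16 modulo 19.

Since 19·4 ≡ 1 (mod 25), take x = 16 + 19·((24−16)·4 mod 25) = 16 + 19·7 = 149.
Check: 149 mod 25 = 24, 149 mod 19 = 16.

149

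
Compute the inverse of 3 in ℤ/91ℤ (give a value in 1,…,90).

61

3·61 = 183 = 2·91 + 1, so 3⁻¹ ≡ 61 (mod 91).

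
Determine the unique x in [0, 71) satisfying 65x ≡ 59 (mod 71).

The inverse of 65 mod 71 is 59 (since 65·59 = 3835 ≡ 1).
Multiplying both sides by 59: x ≡ 59·59 = 3481 ≡ 2 (mod 71).

2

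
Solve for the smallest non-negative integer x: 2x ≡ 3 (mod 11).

2⁻¹ ≡ 6 (mod 11) because 2·6 = 12 = 1·11 + 1.
Multiplying both sides by 6: x ≡ 6·3 = 18 ≡ 7 (mod 11).
Check: 2·7 = 14 = 1·11 + 3.

7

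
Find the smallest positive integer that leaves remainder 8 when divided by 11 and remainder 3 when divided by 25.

228

x ≡ 8 (mod 11) gives x ∈ {8, 19, 30, 41, 52, 63, 74, 85, …}.
The first of these with x mod 25 = 3 is 228.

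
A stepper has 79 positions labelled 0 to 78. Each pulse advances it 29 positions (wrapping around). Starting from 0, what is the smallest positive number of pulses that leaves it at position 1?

29·30 = 870 = 11·79 + 1, so 29⁻¹ ≡ 30 (mod 79).

30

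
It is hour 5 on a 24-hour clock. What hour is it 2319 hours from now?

20

2319 − 96·24 = 15, so 2319 ≡ 15 (mod 24).
(5 + 15) mod 24 = 20.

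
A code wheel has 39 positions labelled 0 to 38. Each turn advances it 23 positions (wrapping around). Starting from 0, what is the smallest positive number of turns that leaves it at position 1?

17

23·17 = 391 = 10·39 + 1, so 23⁻¹ ≡ 17 (mod 39).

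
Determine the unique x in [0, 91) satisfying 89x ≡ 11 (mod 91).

The inverse of 89 mod 91 is 45 (since 89·45 = 4005 ≡ 1).
Multiplying both sides by 45: x ≡ 45·11 = 495 ≡ 40 (mod 91).
Check: 89·40 = 3560 = 39·91 + 11.

40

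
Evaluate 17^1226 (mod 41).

Successive squares of 17 mod 41: 17^1≡17, 17^2≡2, 17^4≡4, 17^8≡16, 17^16≡10, 17^32≡18, 17^64≡37, 17^128≡16, 17^256≡10, 17^512≡18, 17^1024≡37.
Since 1226 = 2 + 8 + 64 + 128 + 1024 in binary, 17^1226 ≡ 2·16·37·16·37 ≡ 33 (mod 41).

33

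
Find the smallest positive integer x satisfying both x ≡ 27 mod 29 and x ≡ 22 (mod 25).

172

x ≡ 22 (mod 25) gives x ∈ {22, 47, 72, 97, 122, 147, 172}.
The first of these with x mod 29 = 27 is 172.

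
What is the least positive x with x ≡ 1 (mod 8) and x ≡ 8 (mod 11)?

x ≡ 1 (mod 8) gives x ∈ {1, 9, 17, 25, 33, 41}.
The first of these with x mod 11 = 8 is 41.

41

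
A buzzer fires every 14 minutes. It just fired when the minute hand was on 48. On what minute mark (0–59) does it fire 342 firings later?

36

342·14 = 4788.
4788 − 79·60 = 48, so 4788 ≡ 48 (mod 60).
(48 + 48) mod 60 = 36.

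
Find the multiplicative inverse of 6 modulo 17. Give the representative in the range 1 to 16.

17 = 2·6 + 5
6 = 1·5 + 1
5 = 5·1 + 0
Back-substituting gives 6·3 ≡ 1 (mod 17).

3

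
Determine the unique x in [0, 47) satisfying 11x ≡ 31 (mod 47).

37

11⁻¹ ≡ 30 (mod 47) because 11·30 = 330 = 7·47 + 1.
Multiplying both sides by 30: x ≡ 30·31 = 930 ≡ 37 (mod 47).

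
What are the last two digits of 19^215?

99

Successive squares of 19 mod 100: 19^1≡19, 19^2≡61, 19^4≡21, 19^8≡41, 19^16≡81, 19^32≡61, 19^64≡21, 19^128≡41.
Since 215 = 1 + 2 + 4 + 16 + 64 + 128 in binary, 19^215 ≡ 19·61·21·81·21·41 ≡ 99 (mod 100).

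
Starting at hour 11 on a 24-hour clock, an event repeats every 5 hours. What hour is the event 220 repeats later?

220·5 = 1100.
1100 mod 24 = 20 (since 45·24 = 1080).
(11 + 20) mod 24 = 7.

7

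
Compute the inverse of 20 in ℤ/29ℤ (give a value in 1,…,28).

16

20·16 = 320 = 11·29 + 1, so 20⁻¹ ≡ 16 (mod 29).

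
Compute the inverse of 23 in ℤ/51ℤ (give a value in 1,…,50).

23·20 = 460 = 9·51 + 1, so 23⁻¹ ≡ 20 (mod 51).

20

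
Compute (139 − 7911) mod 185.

183

7911 − 42·185 = 141, so 7911 ≡ 141 (mod 185).
(139 − 141) mod 185 = 183.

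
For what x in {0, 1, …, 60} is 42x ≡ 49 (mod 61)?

52

The inverse of 42 mod 61 is 16 (since 42·16 = 672 ≡ 1).
So x ≡ 16·49 = 784 ≡ 52 (mod 61).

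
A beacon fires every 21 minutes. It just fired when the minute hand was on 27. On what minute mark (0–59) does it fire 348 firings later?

15

348·21 = 7308.
7308 = 121·60 + 48, so 7308 mod 60 = 48.
(27 + 48) mod 60 = 15.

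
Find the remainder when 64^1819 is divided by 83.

Square-and-reduce mod 83: 64^1≡64, 64^2≡29, 64^4≡11, 64^8≡38, 64^16≡33, 64^32≡10, 64^64≡17, 64^128≡40, 64^256≡23, 64^512≡31, 64^1024≡48.
1819 = 1 + 2 + 8 + 16 + 256 + 512 + 1024, so 64^1819 ≡ 64·29·38·33·23·31·48 ≡ 7 (mod 83).

7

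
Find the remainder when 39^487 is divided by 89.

By repeated squaring mod 89: 39^1≡39, 39^2≡8, 39^4≡64, 39^8≡2, 39^16≡4, 39^32≡16, 39^64≡78, 39^128≡32, 39^256≡45.
Since 487 = 1 + 2 + 4 + 32 + 64 + 128 + 256 in binary, 39^487 ≡ 39·8·64·16·78·32·45 ≡ 45 (mod 89).

45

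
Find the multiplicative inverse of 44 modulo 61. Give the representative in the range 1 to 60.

61 = 1·44 + 17
44 = 2·17 + 10
17 = 1·10 + 7
10 = 1·7 + 3
7 = 2·3 + 1
3 = 3·1 + 0
Back-substituting gives 44·43 ≡ 1 (mod 61).

43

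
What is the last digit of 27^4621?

7

The units digit of 27^n cycles with period 4: 7, 9, 3, 1, …
4621 leaves remainder 1 on division by 4, so 27^4621 ends in 7.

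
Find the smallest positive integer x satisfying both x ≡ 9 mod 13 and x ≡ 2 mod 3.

Since 3·9 ≡ 1 (mod 13), take x = 2 + 3·((9−2)·9 mod 13) = 2 + 3·11 = 35.
Check: 35 mod 13 = 9, 35 mod 3 = 2.

35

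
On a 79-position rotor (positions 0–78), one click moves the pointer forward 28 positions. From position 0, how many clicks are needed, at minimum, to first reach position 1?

48

28·48 = 1344 = 17·79 + 1, so 28⁻¹ ≡ 48 (mod 79).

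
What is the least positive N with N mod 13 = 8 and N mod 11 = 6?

138

Since 11·6 ≡ 1 (mod 13), take x = 6 + 11·((8−6)·6 mod 13) = 6 + 11·12 = 138.
Check: 138 mod 13 = 8, 138 mod 11 = 6.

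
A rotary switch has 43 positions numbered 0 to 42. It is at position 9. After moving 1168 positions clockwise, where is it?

16

Dividing 1168 by 43 gives quotient 27 and remainder 7.
(9 + 7) mod 43 = 16.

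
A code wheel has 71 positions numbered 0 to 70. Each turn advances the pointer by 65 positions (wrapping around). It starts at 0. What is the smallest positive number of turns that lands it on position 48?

The inverse of 65 mod 71 is 59 (since 65·59 = 3835 ≡ 1).
So x ≡ 59·48 = 2832 ≡ 63 (mod 71).

63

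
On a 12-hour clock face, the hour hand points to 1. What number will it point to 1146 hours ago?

Dividing 1146 by 12 gives quotient 95 and remainder 6.
1 − 6 → 7 on a 12-hour dial.

7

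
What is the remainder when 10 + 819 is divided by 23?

1

819 mod 23 = 14 (since 35·23 = 805).
(10 + 14) mod 23 = 1.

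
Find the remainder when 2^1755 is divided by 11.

10

Successive squares of 2 mod 11: 2^1≡2, 2^2≡4, 2^4≡5, 2^8≡3, 2^16≡9, 2^32≡4, 2^64≡5, 2^128≡3, 2^256≡9, 2^512≡4, 2^1024≡5.
Since 1755 = 1 + 2 + 8 + 16 + 64 + 128 + 512 + 1024 in binary, 2^1755 ≡ 2·4·3·9·5·3·4·5 ≡ 10 (mod 11).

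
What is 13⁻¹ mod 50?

27

13·27 = 351 = 7·50 + 1, so 13⁻¹ ≡ 27 (mod 50).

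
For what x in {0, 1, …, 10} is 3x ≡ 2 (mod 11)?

3⁻¹ ≡ 4 (mod 11) because 3·4 = 12 = 1·11 + 1.
So x ≡ 4·2 = 8 ≡ 8 (mod 11).
Check: 3·8 = 24 = 2·11 + 2.

8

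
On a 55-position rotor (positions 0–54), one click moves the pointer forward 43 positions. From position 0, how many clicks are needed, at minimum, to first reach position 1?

32

55 = 1·43 + 12
43 = 3·12 + 7
12 = 1·7 + 5
7 = 1·5 + 2
5 = 2·2 + 1
2 = 2·1 + 0
Back-substituting gives 43·32 ≡ 1 (mod 55).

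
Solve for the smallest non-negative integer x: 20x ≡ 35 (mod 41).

The inverse of 20 mod 41 is 39 (since 20·39 = 780 ≡ 1).
So x ≡ 39·35 = 1365 ≡ 12 (mod 41).

12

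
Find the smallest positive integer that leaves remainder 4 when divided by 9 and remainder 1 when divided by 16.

49

Since 16·4 ≡ 1 (mod 9), take x = 1 + 16·((4−1)·4 mod 9) = 1 + 16·3 = 49.
Check: 49 mod 9 = 4, 49 mod 16 = 1.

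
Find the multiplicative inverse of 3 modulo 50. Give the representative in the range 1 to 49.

17

3·17 = 51 = 1·50 + 1, so 3⁻¹ ≡ 17 (mod 50).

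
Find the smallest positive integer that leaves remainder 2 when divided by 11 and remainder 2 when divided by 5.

x ≡ 2 (mod 5) gives x ∈ {2}.
The first of these with x mod 11 = 2 is 2.

2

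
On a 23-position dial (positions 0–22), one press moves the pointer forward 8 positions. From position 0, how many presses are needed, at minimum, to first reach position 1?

3

23 = 2·8 + 7
8 = 1·7 + 1
7 = 7·1 + 0
Back-substituting gives 8·3 ≡ 1 (mod 23).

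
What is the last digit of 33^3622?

9

Last digits of 3^n: 3, 9, 7, 1 (period 4).
3622 leaves remainder 2 on division by 4, so 33^3622 ends in 9.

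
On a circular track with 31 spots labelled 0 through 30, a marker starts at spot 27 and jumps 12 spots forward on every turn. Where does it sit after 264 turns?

264·12 = 3168.
3168 = 102·31 + 6, so 3168 mod 31 = 6.
(27 + 6) mod 31 = 2.

2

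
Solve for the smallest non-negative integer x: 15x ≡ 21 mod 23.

The inverse of 15 mod 23 is 20 (since 15·20 = 300 ≡ 1).
Multiplying both sides by 20: x ≡ 20·21 = 420 ≡ 6 (mod 23).
Check: 15·6 = 90 = 3·23 + 21.

6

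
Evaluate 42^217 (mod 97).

46

Successive squares of 42 mod 97: 42^1≡42, 42^2≡18, 42^4≡33, 42^8≡22, 42^16≡96, 42^32≡1, 42^64≡1, 42^128≡1.
Since 217 = 1 + 8 + 16 + 64 + 128 in binary, 42^217 ≡ 42·22·96·1·1 ≡ 46 (mod 97).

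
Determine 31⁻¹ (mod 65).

21

31·21 = 651 = 10·65 + 1, so 31⁻¹ ≡ 21 (mod 65).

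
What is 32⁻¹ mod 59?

59 = 1·32 + 27
32 = 1·27 + 5
27 = 5·5 + 2
5 = 2·2 + 1
2 = 2·1 + 0
Back-substituting gives 32·24 ≡ 1 (mod 59).

24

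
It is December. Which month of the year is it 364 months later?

April

364 = 30·12 + 4, so 364 mod 12 = 4.
December + 4 months → April.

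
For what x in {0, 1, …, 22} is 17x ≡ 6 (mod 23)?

17⁻¹ ≡ 19 (mod 23) because 17·19 = 323 = 14·23 + 1.
Multiplying both sides by 19: x ≡ 19·6 = 114 ≡ 22 (mod 23).
Check: 17·22 = 374 = 16·23 + 6.

22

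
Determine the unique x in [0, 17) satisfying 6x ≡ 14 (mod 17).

6⁻¹ ≡ 3 (mod 17) because 6·3 = 18 = 1·17 + 1.
Multiplying both sides by 3: x ≡ 3·14 = 42 ≡ 8 (mod 17).

8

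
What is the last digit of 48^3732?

6

The units digit of 48^n cycles with period 4: 8, 4, 2, 6, …
3732 mod 4 = 0, so the last digit matches 8^4 = 6.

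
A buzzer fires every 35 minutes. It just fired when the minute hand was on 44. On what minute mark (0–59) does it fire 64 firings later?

64·35 = 2240.
2240 = 37·60 + 20, so 2240 mod 60 = 20.
(44 + 20) mod 60 = 4.

4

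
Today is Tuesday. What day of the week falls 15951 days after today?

15951 mod 7 = 5 (since 2278·7 = 15946).
Tuesday + 5 days → Sunday.

Sunday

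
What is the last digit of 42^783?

8

Powers of 2 mod 10 repeat with period 4: 2, 4, 8, 6.
783 mod 4 = 3, so the last digit matches 2^3 = 8.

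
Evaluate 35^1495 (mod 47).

46

Square-and-reduce mod 47: 35^1≡35, 35^2≡3, 35^4≡9, 35^8≡34, 35^16≡28, 35^32≡32, 35^64≡37, 35^128≡6, 35^256≡36, 35^512≡27, 35^1024≡24.
Since 1495 = 1 + 2 + 4 + 16 + 64 + 128 + 256 + 1024 in binary, 35^1495 ≡ 35·3·9·28·37·6·36·24 ≡ 46 (mod 47).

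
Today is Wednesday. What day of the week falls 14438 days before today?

Saturday

14438 = 2062·7 + 4, so 14438 mod 7 = 4.
Wednesday − 4 days → Saturday.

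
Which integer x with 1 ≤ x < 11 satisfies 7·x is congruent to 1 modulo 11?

8

11 = 1·7 + 4
7 = 1·4 + 3
4 = 1·3 + 1
3 = 3·1 + 0
Back-substituting gives 7·8 ≡ 1 (mod 11).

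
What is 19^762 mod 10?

1

Last digits of 9^n: 9, 1 (period 2).
762 leaves remainder 0 on division by 2, so 19^762 ends in 1.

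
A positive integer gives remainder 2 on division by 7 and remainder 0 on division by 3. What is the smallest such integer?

x ≡ 0 (mod 3) gives x ∈ {0, 3, 6, 9}.
The first of these with x mod 7 = 2 is 9.

9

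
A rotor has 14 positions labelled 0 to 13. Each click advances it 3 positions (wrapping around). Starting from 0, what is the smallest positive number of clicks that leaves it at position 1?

5

14 = 4·3 + 2
3 = 1·2 + 1
2 = 2·1 + 0
Back-substituting gives 3·5 ≡ 1 (mod 14).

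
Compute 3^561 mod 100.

Square-and-reduce mod 100: 3^1≡3, 3^2≡9, 3^4≡81, 3^8≡61, 3^16≡21, 3^32≡41, 3^64≡81, 3^128≡61, 3^256≡21, 3^512≡41.
561 = 1 + 16 + 32 + 512, so 3^561 ≡ 3·21·41·41 ≡ 3 (mod 100).

3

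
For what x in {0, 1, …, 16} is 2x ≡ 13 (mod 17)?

15

2⁻¹ ≡ 9 (mod 17) because 2·9 = 18 = 1·17 + 1.
Multiplying both sides by 9: x ≡ 9·13 = 117 ≡ 15 (mod 17).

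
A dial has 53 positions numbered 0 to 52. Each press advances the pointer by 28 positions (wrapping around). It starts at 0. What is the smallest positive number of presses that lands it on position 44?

47

The inverse of 28 mod 53 is 36 (since 28·36 = 1008 ≡ 1).
So x ≡ 36·44 = 1584 ≡ 47 (mod 53).
Check: 28·47 = 1316 = 24·53 + 44.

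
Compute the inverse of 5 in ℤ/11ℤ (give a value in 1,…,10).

9

5·9 = 45 = 4·11 + 1, so 5⁻¹ ≡ 9 (mod 11).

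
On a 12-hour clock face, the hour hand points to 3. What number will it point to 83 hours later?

83 mod 12 = 11 (since 6·12 = 72).
3 + 11 → 2 on a 12-hour dial.

2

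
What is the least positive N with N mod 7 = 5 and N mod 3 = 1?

19

Since 3·5 ≡ 1 (mod 7), take x = 1 + 3·((5−1)·5 mod 7) = 1 + 3·6 = 19.
Check: 19 mod 7 = 5, 19 mod 3 = 1.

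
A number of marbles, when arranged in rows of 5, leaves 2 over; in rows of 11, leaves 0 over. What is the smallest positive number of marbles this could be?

22

Since 11·1 ≡ 1 (mod 5), take x = 0 + 11·((2−0)·1 mod 5) = 0 + 11·2 = 22.
Check: 22 mod 5 = 2, 22 mod 11 = 0.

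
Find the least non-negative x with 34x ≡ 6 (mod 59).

21

34⁻¹ ≡ 33 (mod 59) because 34·33 = 1122 = 19·59 + 1.
So x ≡ 33·6 = 198 ≡ 21 (mod 59).
Check: 34·21 = 714 = 12·59 + 6.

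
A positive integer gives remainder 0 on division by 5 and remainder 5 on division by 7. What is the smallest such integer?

Since 7·3 ≡ 1 (mod 5), take x = 5 + 7·((0−5)·3 mod 5) = 5 + 7·0 = 5.
Check: 5 mod 5 = 0, 5 mod 7 = 5.

5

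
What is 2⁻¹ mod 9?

9 = 4·2 + 1
2 = 2·1 + 0
Back-substituting gives 2·5 ≡ 1 (mod 9).

5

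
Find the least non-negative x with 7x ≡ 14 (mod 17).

2

7⁻¹ ≡ 5 (mod 17) because 7·5 = 35 = 2·17 + 1.
So x ≡ 5·14 = 70 ≡ 2 (mod 17).
Check: 7·2 = 14 = 0·17 + 14.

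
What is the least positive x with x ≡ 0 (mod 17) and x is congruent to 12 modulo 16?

x ≡ 12 (mod 16) gives x ∈ {12, 28, 44, 60, 76, 92, 108, 124, …}.
The first of these with x mod 17 = 0 is 204.

204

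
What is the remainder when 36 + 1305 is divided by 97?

80

1305 = 13·97 + 44, so 1305 mod 97 = 44.
(36 + 44) mod 97 = 80.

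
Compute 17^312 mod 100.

Successive squares of 17 mod 100: 17^1≡17, 17^2≡89, 17^4≡21, 17^8≡41, 17^16≡81, 17^32≡61, 17^64≡21, 17^128≡41, 17^256≡81.
312 = 8 + 16 + 32 + 256, so 17^312 ≡ 41·81·61·81 ≡ 61 (mod 100).

61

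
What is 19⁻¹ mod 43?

43 = 2·19 + 5
19 = 3·5 + 4
5 = 1·4 + 1
4 = 4·1 + 0
Back-substituting gives 19·34 ≡ 1 (mod 43).

34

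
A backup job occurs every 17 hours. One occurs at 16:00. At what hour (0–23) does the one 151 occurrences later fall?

151·17 = 2567.
2567 − 106·24 = 23, so 2567 ≡ 23 (mod 24).
(16 + 23) mod 24 = 15.

15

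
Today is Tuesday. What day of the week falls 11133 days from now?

Dividing 11133 by 7 gives quotient 1590 and remainder 3.
Tuesday + 3 days → Friday.

Friday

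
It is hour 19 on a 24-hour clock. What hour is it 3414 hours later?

1

3414 mod 24 = 6 (since 142·24 = 3408).
(19 + 6) mod 24 = 1.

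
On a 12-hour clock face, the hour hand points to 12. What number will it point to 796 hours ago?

Dividing 796 by 12 gives quotient 66 and remainder 4.
12 − 4 → 8 on a 12-hour dial.

8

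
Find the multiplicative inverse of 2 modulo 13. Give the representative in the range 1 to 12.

2·7 = 14 = 1·13 + 1, so 2⁻¹ ≡ 7 (mod 13).

7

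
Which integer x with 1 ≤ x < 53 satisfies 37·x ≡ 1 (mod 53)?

37·43 = 1591 = 30·53 + 1, so 37⁻¹ ≡ 43 (mod 53).

43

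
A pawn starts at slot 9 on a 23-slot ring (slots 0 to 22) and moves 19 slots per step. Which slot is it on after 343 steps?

343·19 = 6517.
Dividing 6517 by 23 gives quotient 283 and remainder 8.
(9 + 8) mod 23 = 17.

17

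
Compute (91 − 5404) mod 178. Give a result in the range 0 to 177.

27

5404 = 30·178 + 64, so 5404 mod 178 = 64.
(91 − 64) mod 178 = 27.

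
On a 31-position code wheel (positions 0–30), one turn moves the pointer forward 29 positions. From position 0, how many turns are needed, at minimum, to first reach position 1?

15

31 = 1·29 + 2
29 = 14·2 + 1
2 = 2·1 + 0
Back-substituting gives 29·15 ≡ 1 (mod 31).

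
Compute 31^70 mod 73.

By repeated squaring mod 73: 31^1≡31, 31^2≡12, 31^4≡71, 31^8≡4, 31^16≡16, 31^32≡37, 31^64≡55.
Since 70 = 2 + 4 + 64 in binary, 31^70 ≡ 12·71·55 ≡ 67 (mod 73).

67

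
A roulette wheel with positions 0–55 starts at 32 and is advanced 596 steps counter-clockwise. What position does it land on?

Dividing 596 by 56 gives quotient 10 and remainder 36.
(32 − 36) mod 56 = 52.

52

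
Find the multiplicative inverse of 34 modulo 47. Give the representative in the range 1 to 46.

18

34·18 = 612 = 13·47 + 1, so 34⁻¹ ≡ 18 (mod 47).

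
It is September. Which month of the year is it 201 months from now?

201 − 16·12 = 9, so 201 ≡ 9 (mod 12).
September + 9 months → June.

June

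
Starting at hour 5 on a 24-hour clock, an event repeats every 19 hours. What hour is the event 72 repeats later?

72·19 = 1368.
1368 − 57·24 = 0, so 1368 ≡ 0 (mod 24).
(5 + 0) mod 24 = 5.

5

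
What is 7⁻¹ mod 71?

71 = 10·7 + 1
7 = 7·1 + 0
Back-substituting gives 7·61 ≡ 1 (mod 71).

61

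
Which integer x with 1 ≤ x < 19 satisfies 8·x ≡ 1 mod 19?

12

19 = 2·8 + 3
8 = 2·3 + 2
3 = 1·2 + 1
2 = 2·1 + 0
Back-substituting gives 8·12 ≡ 1 (mod 19).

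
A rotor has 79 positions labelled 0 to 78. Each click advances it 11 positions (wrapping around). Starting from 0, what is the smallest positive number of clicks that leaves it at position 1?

36

11·36 = 396 = 5·79 + 1, so 11⁻¹ ≡ 36 (mod 79).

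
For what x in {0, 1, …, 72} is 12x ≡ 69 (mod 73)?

24

The inverse of 12 mod 73 is 67 (since 12·67 = 804 ≡ 1).
So x ≡ 67·69 = 4623 ≡ 24 (mod 73).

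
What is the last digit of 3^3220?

The units digit of 3^n cycles with period 4: 3, 9, 7, 1, …
3220 mod 4 = 0, so the last digit matches 3^4 = 1.

1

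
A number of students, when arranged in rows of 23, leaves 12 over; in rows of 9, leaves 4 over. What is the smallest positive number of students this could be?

58

x ≡ 4 (mod 9) gives x ∈ {4, 13, 22, 31, 40, 49, 58}.
The first of these with x mod 23 = 12 is 58.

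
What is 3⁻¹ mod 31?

21

31 = 10·3 + 1
3 = 3·1 + 0
Back-substituting gives 3·21 ≡ 1 (mod 31).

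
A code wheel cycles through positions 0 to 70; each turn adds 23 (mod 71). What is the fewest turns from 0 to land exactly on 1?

34

71 = 3·23 + 2
23 = 11·2 + 1
2 = 2·1 + 0
Back-substituting gives 23·34 ≡ 1 (mod 71).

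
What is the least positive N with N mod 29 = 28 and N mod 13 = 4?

173

Since 13·9 ≡ 1 (mod 29), take x = 4 + 13·((28−4)·9 mod 29) = 4 + 13·13 = 173.
Check: 173 mod 29 = 28, 173 mod 13 = 4.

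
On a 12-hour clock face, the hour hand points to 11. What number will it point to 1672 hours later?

3

1672 − 139·12 = 4, so 1672 ≡ 4 (mod 12).
11 + 4 → 3 on a 12-hour dial.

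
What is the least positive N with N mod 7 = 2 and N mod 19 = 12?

x ≡ 2 (mod 7) gives x ∈ {2, 9, 16, 23, 30, 37, 44, 51, …}.
The first of these with x mod 19 = 12 is 107.

107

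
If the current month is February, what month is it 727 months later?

727 − 60·12 = 7, so 727 ≡ 7 (mod 12).
February + 7 months → September.

September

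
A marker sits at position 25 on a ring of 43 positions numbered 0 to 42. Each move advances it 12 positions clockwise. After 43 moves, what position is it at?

25

43·12 = 516.
516 − 12·43 = 0, so 516 ≡ 0 (mod 43).
(25 + 0) mod 43 = 25.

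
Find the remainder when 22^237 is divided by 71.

By repeated squaring mod 71: 22^1≡22, 22^2≡58, 22^4≡27, 22^8≡19, 22^16≡6, 22^32≡36, 22^64≡18, 22^128≡40.
Since 237 = 1 + 4 + 8 + 32 + 64 + 128 in binary, 22^237 ≡ 22·27·19·36·18·40 ≡ 56 (mod 71).

56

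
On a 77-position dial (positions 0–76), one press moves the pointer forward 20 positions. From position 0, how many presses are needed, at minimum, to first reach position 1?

20·27 = 540 = 7·77 + 1, so 20⁻¹ ≡ 27 (mod 77).

27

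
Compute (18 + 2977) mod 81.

2977 mod 81 = 61 (since 36·81 = 2916).
(18 + 61) mod 81 = 79.

79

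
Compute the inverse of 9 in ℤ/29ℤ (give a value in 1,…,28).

13

9·13 = 117 = 4·29 + 1, so 9⁻¹ ≡ 13 (mod 29).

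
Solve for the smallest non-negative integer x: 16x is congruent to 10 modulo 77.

16⁻¹ ≡ 53 (mod 77) because 16·53 = 848 = 11·77 + 1.
So x ≡ 53·10 = 530 ≡ 68 (mod 77).

68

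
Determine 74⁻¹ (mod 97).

59

97 = 1·74 + 23
74 = 3·23 + 5
23 = 4·5 + 3
5 = 1·3 + 2
3 = 1·2 + 1
2 = 2·1 + 0
Back-substituting gives 74·59 ≡ 1 (mod 97).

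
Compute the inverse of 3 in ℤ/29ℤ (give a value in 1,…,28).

10

29 = 9·3 + 2
3 = 1·2 + 1
2 = 2·1 + 0
Back-substituting gives 3·10 ≡ 1 (mod 29).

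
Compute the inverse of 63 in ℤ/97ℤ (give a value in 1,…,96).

77

63·77 = 4851 = 50·97 + 1, so 63⁻¹ ≡ 77 (mod 97).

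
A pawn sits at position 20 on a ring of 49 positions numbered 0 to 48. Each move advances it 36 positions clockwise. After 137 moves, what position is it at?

3

137·36 = 4932.
4932 = 100·49 + 32, so 4932 mod 49 = 32.
(20 + 32) mod 49 = 3.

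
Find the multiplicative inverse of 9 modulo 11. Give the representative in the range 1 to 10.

5

11 = 1·9 + 2
9 = 4·2 + 1
2 = 2·1 + 0
Back-substituting gives 9·5 ≡ 1 (mod 11).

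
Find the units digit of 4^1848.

6

Last digits of 4^n: 4, 6 (period 2).
1848 mod 2 = 0, so the last digit matches 4^2 = 6.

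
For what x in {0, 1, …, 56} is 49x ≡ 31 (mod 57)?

46

49⁻¹ ≡ 7 (mod 57) because 49·7 = 343 = 6·57 + 1.
Multiplying both sides by 7: x ≡ 7·31 = 217 ≡ 46 (mod 57).
Check: 49·46 = 2254 = 39·57 + 31.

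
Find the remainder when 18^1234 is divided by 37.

By repeated squaring mod 37: 18^1≡18, 18^2≡28, 18^4≡7, 18^8≡12, 18^16≡33, 18^32≡16, 18^64≡34, 18^128≡9, 18^256≡7, 18^512≡12, 18^1024≡33.
Since 1234 = 2 + 16 + 64 + 128 + 1024 in binary, 18^1234 ≡ 28·33·34·9·33 ≡ 3 (mod 37).

3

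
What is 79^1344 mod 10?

Last digits of 9^n: 9, 1 (period 2).
1344 mod 2 = 0, so the last digit matches 9^2 = 1.

1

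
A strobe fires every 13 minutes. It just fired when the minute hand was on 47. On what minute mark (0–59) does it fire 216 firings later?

35

216·13 = 2808.
Dividing 2808 by 60 gives quotient 46 and remainder 48.
(47 + 48) mod 60 = 35.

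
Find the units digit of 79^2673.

9

Last digits of 9^n: 9, 1 (period 2).
2673 leaves remainder 1 on division by 2, so 79^2673 ends in 9.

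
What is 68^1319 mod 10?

Powers of 8 mod 10 repeat with period 4: 8, 4, 2, 6.
1319 mod 4 = 3, so the last digit matches 8^3 = 2.

2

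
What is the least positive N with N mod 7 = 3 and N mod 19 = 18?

x ≡ 3 (mod 7) gives x ∈ {3, 10, 17, 24, 31, 38, 45, 52, …}.
The first of these with x mod 19 = 18 is 94.

94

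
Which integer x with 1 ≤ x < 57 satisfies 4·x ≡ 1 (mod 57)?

57 = 14·4 + 1
4 = 4·1 + 0
Back-substituting gives 4·43 ≡ 1 (mod 57).

43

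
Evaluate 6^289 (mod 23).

Successive squares of 6 mod 23: 6^1≡6, 6^2≡13, 6^4≡8, 6^8≡18, 6^16≡2, 6^32≡4, 6^64≡16, 6^128≡3, 6^256≡9.
289 = 1 + 32 + 256, so 6^289 ≡ 6·4·9 ≡ 9 (mod 23).

9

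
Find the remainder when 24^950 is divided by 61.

Square-and-reduce mod 61: 24^1≡24, 24^2≡27, 24^4≡58, 24^8≡9, 24^16≡20, 24^32≡34, 24^64≡58, 24^128≡9, 24^256≡20, 24^512≡34.
Since 950 = 2 + 4 + 16 + 32 + 128 + 256 + 512 in binary, 24^950 ≡ 27·58·20·34·9·20·34 ≡ 60 (mod 61).

60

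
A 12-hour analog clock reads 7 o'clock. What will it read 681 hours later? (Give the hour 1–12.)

681 − 56·12 = 9, so 681 ≡ 9 (mod 12).
7 + 9 → 4 on a 12-hour dial.

4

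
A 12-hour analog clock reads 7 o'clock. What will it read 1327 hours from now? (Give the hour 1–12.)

1327 = 110·12 + 7, so 1327 mod 12 = 7.
7 + 7 → 2 on a 12-hour dial.

2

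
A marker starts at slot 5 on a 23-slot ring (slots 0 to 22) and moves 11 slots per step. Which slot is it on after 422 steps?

1

422·11 = 4642.
4642 mod 23 = 19 (since 201·23 = 4623).
(5 + 19) mod 23 = 1.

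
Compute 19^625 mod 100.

Square-and-reduce mod 100: 19^1≡19, 19^2≡61, 19^4≡21, 19^8≡41, 19^16≡81, 19^32≡61, 19^64≡21, 19^128≡41, 19^256≡81, 19^512≡61.
Since 625 = 1 + 16 + 32 + 64 + 512 in binary, 19^625 ≡ 19·81·61·21·61 ≡ 99 (mod 100).

99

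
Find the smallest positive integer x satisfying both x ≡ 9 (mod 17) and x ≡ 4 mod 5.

9

Since 5·7 ≡ 1 (mod 17), take x = 4 + 5·((9−4)·7 mod 17) = 4 + 5·1 = 9.
Check: 9 mod 17 = 9, 9 mod 5 = 4.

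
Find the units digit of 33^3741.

3

The units digit of 33^n cycles with period 4: 3, 9, 7, 1, …
3741 mod 4 = 1, so the last digit matches 3^1 = 3.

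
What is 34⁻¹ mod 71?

34·23 = 782 = 11·71 + 1, so 34⁻¹ ≡ 23 (mod 71).

23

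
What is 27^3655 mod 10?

Powers of 7 mod 10 repeat with period 4: 7, 9, 3, 1.
3655 mod 4 = 3, so the last digit matches 7^3 = 3.

3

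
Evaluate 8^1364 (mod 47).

Successive squares of 8 mod 47: 8^1≡8, 8^2≡17, 8^4≡7, 8^8≡2, 8^16≡4, 8^32≡16, 8^64≡21, 8^128≡18, 8^256≡42, 8^512≡25, 8^1024≡14.
Since 1364 = 4 + 16 + 64 + 256 + 1024 in binary, 8^1364 ≡ 7·4·21·42·14 ≡ 12 (mod 47).

12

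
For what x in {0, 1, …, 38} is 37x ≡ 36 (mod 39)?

21

The inverse of 37 mod 39 is 19 (since 37·19 = 703 ≡ 1).
So x ≡ 19·36 = 684 ≡ 21 (mod 39).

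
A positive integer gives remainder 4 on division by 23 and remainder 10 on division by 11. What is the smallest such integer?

x ≡ 10 (mod 11) gives x ∈ {10, 21, 32, 43, 54, 65, 76, 87, …}.
The first of these with x mod 23 = 4 is 142.

142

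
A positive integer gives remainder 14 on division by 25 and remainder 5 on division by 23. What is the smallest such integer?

Since 23·12 ≡ 1 (mod 25), take x = 5 + 23·((14−5)·12 mod 25) = 5 + 23·8 = 189.
Check: 189 mod 25 = 14, 189 mod 23 = 5.

189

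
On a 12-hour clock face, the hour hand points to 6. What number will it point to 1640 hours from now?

Dividing 1640 by 12 gives quotient 136 and remainder 8.
6 + 8 → 2 on a 12-hour dial.

2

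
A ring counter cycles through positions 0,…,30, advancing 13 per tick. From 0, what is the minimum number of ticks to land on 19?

The inverse of 13 mod 31 is 12 (since 13·12 = 156 ≡ 1).
So x ≡ 12·19 = 228 ≡ 11 (mod 31).

11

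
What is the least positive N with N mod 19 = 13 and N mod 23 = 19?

Since 23·5 ≡ 1 (mod 19), take x = 19 + 23·((13−19)·5 mod 19) = 19 + 23·8 = 203.
Check: 203 mod 19 = 13, 203 mod 23 = 19.

203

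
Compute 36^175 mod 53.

44

Successive squares of 36 mod 53: 36^1≡36, 36^2≡24, 36^4≡46, 36^8≡49, 36^16≡16, 36^32≡44, 36^64≡28, 36^128≡42.
Since 175 = 1 + 2 + 4 + 8 + 32 + 128 in binary, 36^175 ≡ 36·24·46·49·44·42 ≡ 44 (mod 53).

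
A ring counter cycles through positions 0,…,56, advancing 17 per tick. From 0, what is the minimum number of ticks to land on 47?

17⁻¹ ≡ 47 (mod 57) because 17·47 = 799 = 14·57 + 1.
So x ≡ 47·47 = 2209 ≡ 43 (mod 57).

43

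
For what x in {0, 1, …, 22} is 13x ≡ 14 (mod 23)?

13⁻¹ ≡ 16 (mod 23) because 13·16 = 208 = 9·23 + 1.
So x ≡ 16·14 = 224 ≡ 17 (mod 23).
Check: 13·17 = 221 = 9·23 + 14.

17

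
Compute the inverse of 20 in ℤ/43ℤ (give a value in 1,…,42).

28

43 = 2·20 + 3
20 = 6·3 + 2
3 = 1·2 + 1
2 = 2·1 + 0
Back-substituting gives 20·28 ≡ 1 (mod 43).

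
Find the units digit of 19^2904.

1

Powers of 9 mod 10 repeat with period 2: 9, 1.
2904 mod 2 = 0, so the last digit matches 9^2 = 1.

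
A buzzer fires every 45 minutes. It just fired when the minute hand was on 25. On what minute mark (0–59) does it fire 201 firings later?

201·45 = 9045.
9045 = 150·60 + 45, so 9045 mod 60 = 45.
(25 + 45) mod 60 = 10.

10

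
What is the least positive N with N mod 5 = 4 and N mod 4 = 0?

4

Since 4·4 ≡ 1 (mod 5), take x = 0 + 4·((4−0)·4 mod 5) = 0 + 4·1 = 4.
Check: 4 mod 5 = 4, 4 mod 4 = 0.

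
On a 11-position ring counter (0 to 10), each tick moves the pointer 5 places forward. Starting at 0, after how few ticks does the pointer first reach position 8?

The inverse of 5 mod 11 is 9 (since 5·9 = 45 ≡ 1).
So x ≡ 9·8 = 72 ≡ 6 (mod 11).
Check: 5·6 = 30 = 2·11 + 8.

6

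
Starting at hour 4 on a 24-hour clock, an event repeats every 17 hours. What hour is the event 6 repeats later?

10

6·17 = 102.
Dividing 102 by 24 gives quotient 4 and remainder 6.
(4 + 6) mod 24 = 10.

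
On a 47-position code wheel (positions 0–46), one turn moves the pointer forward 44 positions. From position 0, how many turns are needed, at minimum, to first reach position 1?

44·31 = 1364 = 29·47 + 1, so 44⁻¹ ≡ 31 (mod 47).

31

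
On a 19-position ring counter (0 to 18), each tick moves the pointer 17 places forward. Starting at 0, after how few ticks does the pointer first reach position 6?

The inverse of 17 mod 19 is 9 (since 17·9 = 153 ≡ 1).
So x ≡ 9·6 = 54 ≡ 16 (mod 19).

16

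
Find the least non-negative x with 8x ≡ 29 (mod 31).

The inverse of 8 mod 31 is 4 (since 8·4 = 32 ≡ 1).
So x ≡ 4·29 = 116 ≡ 23 (mod 31).
Check: 8·23 = 184 = 5·31 + 29.

23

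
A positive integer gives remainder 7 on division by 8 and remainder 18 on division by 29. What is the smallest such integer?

x ≡ 7 (mod 8) gives x ∈ {7, 15, 23, 31, 39, 47}.
The first of these with x mod 29 = 18 is 47.

47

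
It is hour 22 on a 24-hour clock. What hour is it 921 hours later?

Dividing 921 by 24 gives quotient 38 and remainder 9.
(22 + 9) mod 24 = 7.

7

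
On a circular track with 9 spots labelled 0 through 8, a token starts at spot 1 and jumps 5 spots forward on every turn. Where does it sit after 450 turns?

450·5 = 2250.
2250 = 250·9 + 0, so 2250 mod 9 = 0.
(1 + 0) mod 9 = 1.

1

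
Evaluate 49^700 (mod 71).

1

By repeated squaring mod 71: 49^1≡49, 49^2≡58, 49^4≡27, 49^8≡19, 49^16≡6, 49^32≡36, 49^64≡18, 49^128≡40, 49^256≡38, 49^512≡24.
Since 700 = 4 + 8 + 16 + 32 + 128 + 512 in binary, 49^700 ≡ 27·19·6·36·40·24 ≡ 1 (mod 71).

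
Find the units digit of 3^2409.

Powers of 3 mod 10 repeat with period 4: 3, 9, 7, 1.
2409 leaves remainder 1 on division by 4, so 3^2409 ends in 3.

3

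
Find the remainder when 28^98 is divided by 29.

1

By repeated squaring mod 29: 28^1≡28, 28^2≡1, 28^4≡1, 28^8≡1, 28^16≡1, 28^32≡1, 28^64≡1.
98 = 2 + 32 + 64, so 28^98 ≡ 1·1·1 ≡ 1 (mod 29).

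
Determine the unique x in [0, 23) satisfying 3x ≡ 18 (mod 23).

3⁻¹ ≡ 8 (mod 23) because 3·8 = 24 = 1·23 + 1.
So x ≡ 8·18 = 144 ≡ 6 (mod 23).

6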